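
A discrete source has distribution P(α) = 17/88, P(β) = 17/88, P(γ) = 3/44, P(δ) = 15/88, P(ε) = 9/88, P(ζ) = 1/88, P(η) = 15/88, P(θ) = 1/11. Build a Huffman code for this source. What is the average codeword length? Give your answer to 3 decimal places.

2.864 bits/symbol

Repeatedly combine the two least-probable nodes; the expected code length is the sum of the merged weights.
merge 1/88 + 3/44 → 7/88
merge 7/88 + 1/11 → 15/88
merge 9/88 + 15/88 → 3/11
merge 15/88 + 15/88 → 15/44
merge 17/88 + 17/88 → 17/44
merge 3/11 + 15/44 → 27/44
merge 17/44 + 27/44 → 1
L = 7/88 + 15/88 + 3/11 + 15/44 + 17/44 + 27/44 + 1 = 63/22 ≈ 2.864 bits/symbol.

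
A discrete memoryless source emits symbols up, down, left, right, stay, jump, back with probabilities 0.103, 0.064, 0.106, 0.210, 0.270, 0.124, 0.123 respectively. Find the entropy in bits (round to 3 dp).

2.663 bits

H = −Σ pᵢ log₂ pᵢ.
−0.103·log₂(0.103) = 0.3378
−0.064·log₂(0.064) = 0.2538
−0.106·log₂(0.106) = 0.3432
−0.210·log₂(0.210) = 0.4728
−0.270·log₂(0.270) = 0.5100
−0.124·log₂(0.124) = 0.3734
−0.123·log₂(0.123) = 0.3719
Sum ≈ 2.6629 → 2.663 bits.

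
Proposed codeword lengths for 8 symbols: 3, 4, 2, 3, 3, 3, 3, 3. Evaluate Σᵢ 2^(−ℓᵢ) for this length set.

With common denominator 2^4 = 16: Σ 2^(−ℓᵢ) = 2/16 + 1/16 + 4/16 + 2/16 + 2/16 + 2/16 + 2/16 + 2/16 = 17/16 = 1.0625.

1.0625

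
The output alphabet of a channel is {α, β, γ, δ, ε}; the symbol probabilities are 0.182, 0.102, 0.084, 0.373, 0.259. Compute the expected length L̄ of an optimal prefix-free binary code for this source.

2.181 bits/symbol

Repeatedly combine the two least-probable nodes; the expected code length is the sum of the merged weights.
merge 21/250 + 51/500 → 93/500
merge 91/500 + 93/500 → 46/125
merge 259/1000 + 46/125 → 627/1000
merge 373/1000 + 627/1000 → 1
L = 93/500 + 46/125 + 627/1000 + 1 = 2181/1000 = 2.181 bits/symbol.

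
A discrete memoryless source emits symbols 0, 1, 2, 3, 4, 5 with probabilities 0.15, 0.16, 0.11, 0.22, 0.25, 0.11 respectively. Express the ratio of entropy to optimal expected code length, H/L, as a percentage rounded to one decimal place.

Entropy H = −Σ p log₂ p ≈ 2.5147 bits.
Huffman merges: 11/100+11/100→11/50; 3/20+4/25→31/100; 11/50+11/50→11/25; 1/4+31/100→14/25; 11/25+14/25→1. L = 253/100 ≈ 2.5300.
Efficiency = H/L = 2.5147/2.5300 = 99.4%.

99.4%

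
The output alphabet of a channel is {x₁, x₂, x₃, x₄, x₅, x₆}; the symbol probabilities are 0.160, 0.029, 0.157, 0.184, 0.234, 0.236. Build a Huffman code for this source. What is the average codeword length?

2.53 bits/symbol

Repeatedly combine the two least-probable nodes; the expected code length is the sum of the merged weights.
merge 29/1000 + 157/1000 → 93/500
merge 4/25 + 23/125 → 43/125
merge 93/500 + 117/500 → 21/50
merge 59/250 + 43/125 → 29/50
merge 21/50 + 29/50 → 1
L = 93/500 + 43/125 + 21/50 + 29/50 + 1 = 253/100 = 2.53 bits/symbol.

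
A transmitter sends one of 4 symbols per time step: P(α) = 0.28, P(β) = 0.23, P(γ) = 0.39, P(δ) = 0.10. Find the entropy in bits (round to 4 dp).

H = −Σ pᵢ log₂ pᵢ.
−0.28·log₂(0.28) = 0.5142
−0.23·log₂(0.23) = 0.4877
−0.39·log₂(0.39) = 0.5298
−0.10·log₂(0.10) = 0.3322
Sum ≈ 1.8639 → 1.8639 bits.

1.8639 bits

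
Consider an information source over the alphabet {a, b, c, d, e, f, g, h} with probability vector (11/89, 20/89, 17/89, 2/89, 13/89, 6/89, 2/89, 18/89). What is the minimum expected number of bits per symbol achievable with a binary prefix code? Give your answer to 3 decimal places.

Repeatedly combine the two least-probable nodes; the expected code length is the sum of the merged weights.
merge 2/89 + 2/89 → 4/89
merge 4/89 + 6/89 → 10/89
merge 10/89 + 11/89 → 21/89
merge 13/89 + 17/89 → 30/89
merge 18/89 + 20/89 → 38/89
merge 21/89 + 30/89 → 51/89
merge 38/89 + 51/89 → 1
L = 4/89 + 10/89 + 21/89 + 30/89 + 38/89 + 51/89 + 1 = 243/89 ≈ 2.730 bits/symbol.

2.730 bits/symbol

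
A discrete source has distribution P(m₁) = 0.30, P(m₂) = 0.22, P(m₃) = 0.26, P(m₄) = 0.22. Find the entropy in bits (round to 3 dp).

1.988 bits

H = −Σ pᵢ log₂ pᵢ.
−0.30·log₂(0.30) = 0.5211
−0.22·log₂(0.22) = 0.4806
−0.26·log₂(0.26) = 0.5053
−0.22·log₂(0.22) = 0.4806
Sum ≈ 1.9875 → 1.988 bits.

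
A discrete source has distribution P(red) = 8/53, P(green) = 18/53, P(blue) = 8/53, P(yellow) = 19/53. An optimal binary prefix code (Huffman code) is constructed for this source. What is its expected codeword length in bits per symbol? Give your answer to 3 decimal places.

1.943 bits/symbol

Repeatedly combine the two least-probable nodes; the expected code length is the sum of the merged weights.
merge 8/53 + 8/53 → 16/53
merge 16/53 + 18/53 → 34/53
merge 19/53 + 34/53 → 1
L = 16/53 + 34/53 + 1 = 103/53 ≈ 1.943 bits/symbol.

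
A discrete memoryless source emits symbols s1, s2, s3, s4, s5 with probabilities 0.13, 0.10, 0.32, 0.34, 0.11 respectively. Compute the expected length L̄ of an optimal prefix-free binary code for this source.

2.21 bits/symbol

Repeatedly combine the two least-probable nodes; the expected code length is the sum of the merged weights.
merge 1/10 + 11/100 → 21/100
merge 13/100 + 21/100 → 17/50
merge 8/25 + 17/50 → 33/50
merge 17/50 + 33/50 → 1
L = 21/100 + 17/50 + 33/50 + 1 = 221/100 = 2.21 bits/symbol.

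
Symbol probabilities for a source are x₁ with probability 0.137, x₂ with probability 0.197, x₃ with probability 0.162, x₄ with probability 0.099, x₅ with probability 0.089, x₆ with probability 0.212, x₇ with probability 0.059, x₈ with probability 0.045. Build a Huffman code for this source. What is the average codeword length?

Repeatedly combine the two least-probable nodes; the expected code length is the sum of the merged weights.
merge 9/200 + 59/1000 → 13/125
merge 89/1000 + 99/1000 → 47/250
merge 13/125 + 137/1000 → 241/1000
merge 81/500 + 47/250 → 7/20
merge 197/1000 + 53/250 → 409/1000
merge 241/1000 + 7/20 → 591/1000
merge 409/1000 + 591/1000 → 1
L = 13/125 + 47/250 + 241/1000 + 7/20 + 409/1000 + 591/1000 + 1 = 2883/1000 = 2.883 bits/symbol.

2.883 bits/symbol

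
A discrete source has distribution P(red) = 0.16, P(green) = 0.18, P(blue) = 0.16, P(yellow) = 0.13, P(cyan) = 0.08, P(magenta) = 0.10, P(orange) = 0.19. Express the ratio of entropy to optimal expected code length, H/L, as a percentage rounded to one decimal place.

98.0%

Entropy H = −Σ p log₂ p ≈ 2.7529 bits.
Huffman merges: 2/25+1/10→9/50; 13/100+4/25→29/100; 4/25+9/50→17/50; 9/50+19/100→37/100; 29/100+17/50→63/100; 37/100+63/100→1. L = 281/100 ≈ 2.8100.
Efficiency = H/L = 2.7529/2.8100 = 98.0%.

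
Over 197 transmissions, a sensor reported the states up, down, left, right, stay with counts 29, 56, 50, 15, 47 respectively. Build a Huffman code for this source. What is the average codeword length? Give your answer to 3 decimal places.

Probabilities are the counts divided by 197.
Repeatedly combine the two least-probable nodes; the expected code length is the sum of the merged weights.
merge 15/197 + 29/197 → 44/197
merge 44/197 + 47/197 → 91/197
merge 50/197 + 56/197 → 106/197
merge 91/197 + 106/197 → 1
L = 44/197 + 91/197 + 106/197 + 1 = 438/197 ≈ 2.223 bits/symbol.

2.223 bits/symbol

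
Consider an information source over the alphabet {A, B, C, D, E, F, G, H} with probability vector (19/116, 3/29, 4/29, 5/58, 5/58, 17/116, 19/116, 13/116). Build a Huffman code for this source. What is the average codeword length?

3 bits/symbol

Repeatedly combine the two least-probable nodes; the expected code length is the sum of the merged weights.
merge 5/58 + 5/58 → 5/29
merge 3/29 + 13/116 → 25/116
merge 4/29 + 17/116 → 33/116
merge 19/116 + 19/116 → 19/58
merge 5/29 + 25/116 → 45/116
merge 33/116 + 19/58 → 71/116
merge 45/116 + 71/116 → 1
L = 5/29 + 25/116 + 33/116 + 19/58 + 45/116 + 71/116 + 1 = 3 bits/symbol.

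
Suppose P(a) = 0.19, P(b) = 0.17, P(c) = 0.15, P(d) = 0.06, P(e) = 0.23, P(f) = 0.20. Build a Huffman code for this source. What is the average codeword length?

2.57 bits/symbol

Repeatedly combine the two least-probable nodes; the expected code length is the sum of the merged weights.
merge 3/50 + 3/20 → 21/100
merge 17/100 + 19/100 → 9/25
merge 1/5 + 21/100 → 41/100
merge 23/100 + 9/25 → 59/100
merge 41/100 + 59/100 → 1
L = 21/100 + 9/25 + 41/100 + 59/100 + 1 = 257/100 = 2.57 bits/symbol.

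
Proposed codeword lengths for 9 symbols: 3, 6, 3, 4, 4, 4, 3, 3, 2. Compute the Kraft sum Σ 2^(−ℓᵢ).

0.953125

With common denominator 2^6 = 64: Σ 2^(−ℓᵢ) = 8/64 + 1/64 + 8/64 + 4/64 + 4/64 + 4/64 + 8/64 + 8/64 + 16/64 = 61/64 = 0.953125.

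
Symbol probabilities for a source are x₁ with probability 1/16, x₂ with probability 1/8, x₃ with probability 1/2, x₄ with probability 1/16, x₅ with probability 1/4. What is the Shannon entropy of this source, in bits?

Each probability is a power of 1/2, so log₂(1/p) is an integer.
H = Σ p·log₂(1/p) = 1/16·4 + 1/8·3 + 1/2·1 + 1/16·4 + 1/4·2 = 1.875 bits.

1.875 bits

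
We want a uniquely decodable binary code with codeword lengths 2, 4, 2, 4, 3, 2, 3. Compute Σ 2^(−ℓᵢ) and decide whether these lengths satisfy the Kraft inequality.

With common denominator 2^4 = 16: Σ 2^(−ℓᵢ) = 4/16 + 1/16 + 4/16 + 1/16 + 2/16 + 4/16 + 2/16 = 18/16 = 1.125.
Kraft's inequality requires Σ ≤ 1; here Σ = 1.125 > 1, so no such prefix code exists.

1.125; no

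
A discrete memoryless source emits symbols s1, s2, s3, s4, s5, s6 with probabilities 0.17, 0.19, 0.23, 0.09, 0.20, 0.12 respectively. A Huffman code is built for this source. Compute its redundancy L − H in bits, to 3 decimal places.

0.048 bits

Entropy H = −Σ p log₂ p ≈ 2.5216 bits.
Huffman merges: 9/100+3/25→21/100; 17/100+19/100→9/25; 1/5+21/100→41/100; 23/100+9/25→59/100; 41/100+59/100→1. L = 257/100 ≈ 2.5700.
L − H = 2.5700 − 2.5216 = 0.048 bits.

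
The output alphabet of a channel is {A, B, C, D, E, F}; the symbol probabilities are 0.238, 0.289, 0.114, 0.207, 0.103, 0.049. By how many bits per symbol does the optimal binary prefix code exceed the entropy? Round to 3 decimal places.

Entropy H = −Σ p log₂ p ≈ 2.3889 bits.
Huffman merges: 49/1000+103/1000→19/125; 57/500+19/125→133/500; 207/1000+119/500→89/200; 133/500+289/1000→111/200; 89/200+111/200→1. L = 1209/500 ≈ 2.4180.
L − H = 2.4180 − 2.3889 = 0.029 bits.

0.029 bits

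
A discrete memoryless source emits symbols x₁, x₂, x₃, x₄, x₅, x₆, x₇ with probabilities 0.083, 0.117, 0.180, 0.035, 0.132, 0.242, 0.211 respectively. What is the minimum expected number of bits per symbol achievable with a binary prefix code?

2.665 bits/symbol

Repeatedly combine the two least-probable nodes; the expected code length is the sum of the merged weights.
merge 7/200 + 83/1000 → 59/500
merge 117/1000 + 59/500 → 47/200
merge 33/250 + 9/50 → 39/125
merge 211/1000 + 47/200 → 223/500
merge 121/500 + 39/125 → 277/500
merge 223/500 + 277/500 → 1
L = 59/500 + 47/200 + 39/125 + 223/500 + 277/500 + 1 = 533/200 = 2.665 bits/symbol.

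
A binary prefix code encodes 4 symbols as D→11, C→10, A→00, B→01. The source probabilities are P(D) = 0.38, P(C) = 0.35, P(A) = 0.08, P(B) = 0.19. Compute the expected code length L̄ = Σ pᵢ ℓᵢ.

2 bits/symbol

L̄ = Σ pᵢ·ℓᵢ = 0.38·2 + 0.35·2 + 0.08·2 + 0.19·2 = 2 bits/symbol.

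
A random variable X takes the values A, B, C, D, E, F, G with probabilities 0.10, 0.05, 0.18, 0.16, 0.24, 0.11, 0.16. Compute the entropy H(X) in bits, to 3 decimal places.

H = −Σ pᵢ log₂ pᵢ.
−0.10·log₂(0.10) = 0.3322
−0.05·log₂(0.05) = 0.2161
−0.18·log₂(0.18) = 0.4453
−0.16·log₂(0.16) = 0.4230
−0.24·log₂(0.24) = 0.4941
−0.11·log₂(0.11) = 0.3503
−0.16·log₂(0.16) = 0.4230
Sum ≈ 2.6841 → 2.684 bits.

2.684 bits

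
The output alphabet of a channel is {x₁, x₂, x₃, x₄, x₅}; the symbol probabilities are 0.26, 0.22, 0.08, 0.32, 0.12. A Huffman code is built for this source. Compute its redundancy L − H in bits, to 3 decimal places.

Entropy H = −Σ p log₂ p ≈ 2.1705 bits.
Huffman merges: 2/25+3/25→1/5; 1/5+11/50→21/50; 13/50+8/25→29/50; 21/50+29/50→1. L = 11/5 ≈ 2.2000.
L − H = 2.2000 − 2.1705 = 0.030 bits.

0.030 bits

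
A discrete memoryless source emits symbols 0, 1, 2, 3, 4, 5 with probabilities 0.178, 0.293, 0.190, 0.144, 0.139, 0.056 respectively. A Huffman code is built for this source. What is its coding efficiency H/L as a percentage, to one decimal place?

97.3%

Entropy H = −Σ p log₂ p ≈ 2.4486 bits.
Huffman merges: 7/125+139/1000→39/200; 18/125+89/500→161/500; 19/100+39/200→77/200; 293/1000+161/500→123/200; 77/200+123/200→1. L = 2517/1000 ≈ 2.5170.
Efficiency = H/L = 2.4486/2.5170 = 97.3%.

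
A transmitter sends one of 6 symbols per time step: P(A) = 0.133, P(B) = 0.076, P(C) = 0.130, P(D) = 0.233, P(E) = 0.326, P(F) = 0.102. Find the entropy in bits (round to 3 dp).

2.405 bits

H = −Σ pᵢ log₂ pᵢ.
−0.133·log₂(0.133) = 0.3871
−0.076·log₂(0.076) = 0.2826
−0.130·log₂(0.130) = 0.3826
−0.233·log₂(0.233) = 0.4897
−0.326·log₂(0.326) = 0.5272
−0.102·log₂(0.102) = 0.3359
Sum ≈ 2.4051 → 2.405 bits.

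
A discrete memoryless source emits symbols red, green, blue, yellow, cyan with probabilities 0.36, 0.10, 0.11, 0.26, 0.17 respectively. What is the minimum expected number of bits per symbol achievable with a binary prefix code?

Repeatedly combine the two least-probable nodes; the expected code length is the sum of the merged weights.
merge 1/10 + 11/100 → 21/100
merge 17/100 + 21/100 → 19/50
merge 13/50 + 9/25 → 31/50
merge 19/50 + 31/50 → 1
L = 21/100 + 19/50 + 31/50 + 1 = 221/100 = 2.21 bits/symbol.

2.21 bits/symbol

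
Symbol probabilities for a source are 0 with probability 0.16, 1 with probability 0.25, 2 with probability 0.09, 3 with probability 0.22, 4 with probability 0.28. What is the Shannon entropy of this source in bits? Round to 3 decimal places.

H = −Σ pᵢ log₂ pᵢ.
−0.16·log₂(0.16) = 0.4230
−0.25·log₂(0.25) = 0.5000
−0.09·log₂(0.09) = 0.3127
−0.22·log₂(0.22) = 0.4806
−0.28·log₂(0.28) = 0.5142
Sum ≈ 2.2305 → 2.230 bits.

2.230 bits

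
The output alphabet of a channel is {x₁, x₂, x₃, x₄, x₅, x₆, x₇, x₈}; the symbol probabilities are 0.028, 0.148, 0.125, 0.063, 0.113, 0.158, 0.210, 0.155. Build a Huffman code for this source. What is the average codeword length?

Repeatedly combine the two least-probable nodes; the expected code length is the sum of the merged weights.
merge 7/250 + 63/1000 → 91/1000
merge 91/1000 + 113/1000 → 51/250
merge 1/8 + 37/250 → 273/1000
merge 31/200 + 79/500 → 313/1000
merge 51/250 + 21/100 → 207/500
merge 273/1000 + 313/1000 → 293/500
merge 207/500 + 293/500 → 1
L = 91/1000 + 51/250 + 273/1000 + 313/1000 + 207/500 + 293/500 + 1 = 2881/1000 = 2.881 bits/symbol.

2.881 bits/symbol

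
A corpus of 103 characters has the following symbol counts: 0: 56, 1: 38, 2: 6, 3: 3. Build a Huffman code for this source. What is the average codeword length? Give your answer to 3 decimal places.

1.544 bits/symbol

Probabilities are the counts divided by 103.
Repeatedly combine the two least-probable nodes; the expected code length is the sum of the merged weights.
merge 3/103 + 6/103 → 9/103
merge 9/103 + 38/103 → 47/103
merge 47/103 + 56/103 → 1
L = 9/103 + 47/103 + 1 = 159/103 ≈ 1.544 bits/symbol.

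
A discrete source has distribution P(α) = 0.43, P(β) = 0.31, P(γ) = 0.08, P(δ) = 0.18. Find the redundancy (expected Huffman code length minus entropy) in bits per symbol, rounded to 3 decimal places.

Entropy H = −Σ p log₂ p ≈ 1.7842 bits.
Huffman merges: 2/25+9/50→13/50; 13/50+31/100→57/100; 43/100+57/100→1. L = 183/100 ≈ 1.8300.
L − H = 1.8300 − 1.7842 = 0.046 bits.

0.046 bits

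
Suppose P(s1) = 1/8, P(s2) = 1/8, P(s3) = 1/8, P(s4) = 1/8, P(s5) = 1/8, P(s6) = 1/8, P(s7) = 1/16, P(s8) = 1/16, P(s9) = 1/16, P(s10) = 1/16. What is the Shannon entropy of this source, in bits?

3.25 bits

Each probability is a power of 1/2, so log₂(1/p) is an integer.
H = Σ p·log₂(1/p) = 1/8·3 + 1/8·3 + 1/8·3 + 1/8·3 + 1/8·3 + 1/8·3 + 1/16·4 + 1/16·4 + 1/16·4 + 1/16·4 = 3.25 bits.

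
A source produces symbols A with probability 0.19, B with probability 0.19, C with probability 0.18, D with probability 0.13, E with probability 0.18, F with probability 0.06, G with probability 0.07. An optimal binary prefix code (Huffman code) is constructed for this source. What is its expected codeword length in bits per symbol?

2.75 bits/symbol

Repeatedly combine the two least-probable nodes; the expected code length is the sum of the merged weights.
merge 3/50 + 7/100 → 13/100
merge 13/100 + 13/100 → 13/50
merge 9/50 + 9/50 → 9/25
merge 19/100 + 19/100 → 19/50
merge 13/50 + 9/25 → 31/50
merge 19/50 + 31/50 → 1
L = 13/100 + 13/50 + 9/25 + 19/50 + 31/50 + 1 = 11/4 = 2.75 bits/symbol.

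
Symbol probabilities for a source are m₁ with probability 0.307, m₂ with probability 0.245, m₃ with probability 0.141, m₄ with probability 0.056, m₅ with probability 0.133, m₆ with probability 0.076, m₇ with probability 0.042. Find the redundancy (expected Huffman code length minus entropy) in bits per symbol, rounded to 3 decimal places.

Entropy H = −Σ p log₂ p ≈ 2.5133 bits.
Huffman merges: 21/500+7/125→49/500; 19/250+49/500→87/500; 133/1000+141/1000→137/500; 87/500+49/200→419/1000; 137/500+307/1000→581/1000; 419/1000+581/1000→1. L = 1273/500 ≈ 2.5460.
L − H = 2.5460 − 2.5133 = 0.033 bits.

0.033 bits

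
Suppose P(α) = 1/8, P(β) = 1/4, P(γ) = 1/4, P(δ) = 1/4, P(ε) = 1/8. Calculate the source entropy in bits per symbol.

2.25 bits

Each probability is a power of 1/2, so log₂(1/p) is an integer.
H = Σ p·log₂(1/p) = 1/8·3 + 1/4·2 + 1/4·2 + 1/4·2 + 1/8·3 = 2.25 bits.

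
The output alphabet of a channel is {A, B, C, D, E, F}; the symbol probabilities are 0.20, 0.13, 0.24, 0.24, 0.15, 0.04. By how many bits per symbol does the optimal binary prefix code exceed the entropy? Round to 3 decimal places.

Entropy H = −Σ p log₂ p ≈ 2.4316 bits.
Huffman merges: 1/25+13/100→17/100; 3/20+17/100→8/25; 1/5+6/25→11/25; 6/25+8/25→14/25; 11/25+14/25→1. L = 249/100 ≈ 2.4900.
L − H = 2.4900 − 2.4316 = 0.058 bits.

0.058 bits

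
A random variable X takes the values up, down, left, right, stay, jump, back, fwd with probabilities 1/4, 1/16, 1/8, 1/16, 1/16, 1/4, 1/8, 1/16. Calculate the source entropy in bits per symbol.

Each probability is a power of 1/2, so log₂(1/p) is an integer.
H = Σ p·log₂(1/p) = 1/4·2 + 1/16·4 + 1/8·3 + 1/16·4 + 1/16·4 + 1/4·2 + 1/8·3 + 1/16·4 = 2.75 bits.

2.75 bits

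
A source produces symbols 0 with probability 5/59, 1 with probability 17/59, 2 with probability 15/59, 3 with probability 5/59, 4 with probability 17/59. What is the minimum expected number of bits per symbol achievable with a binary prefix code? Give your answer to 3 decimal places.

2.169 bits/symbol

Repeatedly combine the two least-probable nodes; the expected code length is the sum of the merged weights.
merge 5/59 + 5/59 → 10/59
merge 10/59 + 15/59 → 25/59
merge 17/59 + 17/59 → 34/59
merge 25/59 + 34/59 → 1
L = 10/59 + 25/59 + 34/59 + 1 = 128/59 ≈ 2.169 bits/symbol.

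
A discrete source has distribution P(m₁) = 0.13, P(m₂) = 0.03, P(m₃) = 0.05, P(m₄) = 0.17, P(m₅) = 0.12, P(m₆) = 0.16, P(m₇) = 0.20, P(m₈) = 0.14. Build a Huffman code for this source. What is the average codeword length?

2.88 bits/symbol

Repeatedly combine the two least-probable nodes; the expected code length is the sum of the merged weights.
merge 3/100 + 1/20 → 2/25
merge 2/25 + 3/25 → 1/5
merge 13/100 + 7/50 → 27/100
merge 4/25 + 17/100 → 33/100
merge 1/5 + 1/5 → 2/5
merge 27/100 + 33/100 → 3/5
merge 2/5 + 3/5 → 1
L = 2/25 + 1/5 + 27/100 + 33/100 + 2/5 + 3/5 + 1 = 72/25 = 2.88 bits/symbol.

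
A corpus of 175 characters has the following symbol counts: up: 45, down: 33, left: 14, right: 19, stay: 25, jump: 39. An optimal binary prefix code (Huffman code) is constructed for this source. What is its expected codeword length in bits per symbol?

2.52 bits/symbol

Probabilities are the counts divided by 175.
Repeatedly combine the two least-probable nodes; the expected code length is the sum of the merged weights.
merge 2/25 + 19/175 → 33/175
merge 1/7 + 33/175 → 58/175
merge 33/175 + 39/175 → 72/175
merge 9/35 + 58/175 → 103/175
merge 72/175 + 103/175 → 1
L = 33/175 + 58/175 + 72/175 + 103/175 + 1 = 63/25 = 2.52 bits/symbol.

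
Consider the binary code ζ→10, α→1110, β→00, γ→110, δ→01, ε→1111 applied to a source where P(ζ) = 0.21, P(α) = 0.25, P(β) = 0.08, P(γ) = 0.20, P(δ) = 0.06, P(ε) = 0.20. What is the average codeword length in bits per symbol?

3.1 bits/symbol

L̄ = Σ pᵢ·ℓᵢ = 0.21·2 + 0.25·4 + 0.08·2 + 0.20·3 + 0.06·2 + 0.20·4 = 3.1 bits/symbol.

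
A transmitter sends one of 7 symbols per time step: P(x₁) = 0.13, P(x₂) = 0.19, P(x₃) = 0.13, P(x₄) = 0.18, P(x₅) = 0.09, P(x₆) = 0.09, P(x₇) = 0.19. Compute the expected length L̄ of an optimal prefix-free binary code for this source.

2.8 bits/symbol

Repeatedly combine the two least-probable nodes; the expected code length is the sum of the merged weights.
merge 9/100 + 9/100 → 9/50
merge 13/100 + 13/100 → 13/50
merge 9/50 + 9/50 → 9/25
merge 19/100 + 19/100 → 19/50
merge 13/50 + 9/25 → 31/50
merge 19/50 + 31/50 → 1
L = 9/50 + 13/50 + 9/25 + 19/50 + 31/50 + 1 = 14/5 = 2.8 bits/symbol.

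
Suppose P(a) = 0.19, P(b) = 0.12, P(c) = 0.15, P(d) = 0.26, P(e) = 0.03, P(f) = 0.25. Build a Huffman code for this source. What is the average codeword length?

2.45 bits/symbol

Repeatedly combine the two least-probable nodes; the expected code length is the sum of the merged weights.
merge 3/100 + 3/25 → 3/20
merge 3/20 + 3/20 → 3/10
merge 19/100 + 1/4 → 11/25
merge 13/50 + 3/10 → 14/25
merge 11/25 + 14/25 → 1
L = 3/20 + 3/10 + 11/25 + 14/25 + 1 = 49/20 = 2.45 bits/symbol.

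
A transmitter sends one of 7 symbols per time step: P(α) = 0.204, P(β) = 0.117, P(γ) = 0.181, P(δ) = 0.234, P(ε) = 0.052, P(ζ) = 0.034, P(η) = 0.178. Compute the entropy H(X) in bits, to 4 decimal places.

2.5976 bits

H = −Σ pᵢ log₂ pᵢ.
−0.204·log₂(0.204) = 0.4678
−0.117·log₂(0.117) = 0.3622
−0.181·log₂(0.181) = 0.4463
−0.234·log₂(0.234) = 0.4903
−0.052·log₂(0.052) = 0.2218
−0.034·log₂(0.034) = 0.1659
−0.178·log₂(0.178) = 0.4432
Sum ≈ 2.5976 → 2.5976 bits.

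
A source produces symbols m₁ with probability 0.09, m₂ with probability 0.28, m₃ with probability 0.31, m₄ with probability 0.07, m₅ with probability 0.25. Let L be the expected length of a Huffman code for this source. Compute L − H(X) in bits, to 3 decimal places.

0.041 bits

Entropy H = −Σ p log₂ p ≈ 2.1192 bits.
Huffman merges: 7/100+9/100→4/25; 4/25+1/4→41/100; 7/25+31/100→59/100; 41/100+59/100→1. L = 54/25 ≈ 2.1600.
L − H = 2.1600 − 2.1192 = 0.041 bits.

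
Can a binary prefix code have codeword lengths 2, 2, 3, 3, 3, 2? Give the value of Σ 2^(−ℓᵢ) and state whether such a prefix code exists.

With common denominator 2^3 = 8: Σ 2^(−ℓᵢ) = 2/8 + 2/8 + 1/8 + 1/8 + 1/8 + 2/8 = 9/8 = 1.125.
Kraft's inequality requires Σ ≤ 1; here Σ = 1.125 > 1, so no such prefix code exists.

1.125; no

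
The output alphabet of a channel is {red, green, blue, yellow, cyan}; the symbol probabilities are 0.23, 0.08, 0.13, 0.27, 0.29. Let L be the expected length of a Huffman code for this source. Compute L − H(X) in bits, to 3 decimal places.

Entropy H = −Σ p log₂ p ≈ 2.1897 bits.
Huffman merges: 2/25+13/100→21/100; 21/100+23/100→11/25; 27/100+29/100→14/25; 11/25+14/25→1. L = 221/100 ≈ 2.2100.
L − H = 2.2100 − 2.1897 = 0.020 bits.

0.020 bits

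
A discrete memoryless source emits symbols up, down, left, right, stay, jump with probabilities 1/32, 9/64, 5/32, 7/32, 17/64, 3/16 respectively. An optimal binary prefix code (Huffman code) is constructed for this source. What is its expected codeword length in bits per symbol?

2.5 bits/symbol

Repeatedly combine the two least-probable nodes; the expected code length is the sum of the merged weights.
merge 1/32 + 9/64 → 11/64
merge 5/32 + 11/64 → 21/64
merge 3/16 + 7/32 → 13/32
merge 17/64 + 21/64 → 19/32
merge 13/32 + 19/32 → 1
L = 11/64 + 21/64 + 13/32 + 19/32 + 1 = 5/2 = 2.5 bits/symbol.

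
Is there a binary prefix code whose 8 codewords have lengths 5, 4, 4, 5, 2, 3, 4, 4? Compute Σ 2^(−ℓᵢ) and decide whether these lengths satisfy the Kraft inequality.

0.6875; yes

With common denominator 2^5 = 32: Σ 2^(−ℓᵢ) = 1/32 + 2/32 + 2/32 + 1/32 + 8/32 + 4/32 + 2/32 + 2/32 = 22/32 = 0.6875.
Kraft's inequality requires Σ ≤ 1; here Σ = 0.6875 ≤ 1, so such a prefix code exists.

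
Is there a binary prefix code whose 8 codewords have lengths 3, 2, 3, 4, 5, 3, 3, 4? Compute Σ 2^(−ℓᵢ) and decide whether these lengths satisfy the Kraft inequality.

0.90625; yes

With common denominator 2^5 = 32: Σ 2^(−ℓᵢ) = 4/32 + 8/32 + 4/32 + 2/32 + 1/32 + 4/32 + 4/32 + 2/32 = 29/32 = 0.90625.
Kraft's inequality requires Σ ≤ 1; here Σ = 0.90625 ≤ 1, so such a prefix code exists.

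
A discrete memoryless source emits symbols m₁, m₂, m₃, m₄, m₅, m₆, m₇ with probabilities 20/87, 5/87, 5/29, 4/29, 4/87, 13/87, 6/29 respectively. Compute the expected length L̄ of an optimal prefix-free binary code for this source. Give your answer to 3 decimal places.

Repeatedly combine the two least-probable nodes; the expected code length is the sum of the merged weights.
merge 4/87 + 5/87 → 3/29
merge 3/29 + 4/29 → 7/29
merge 13/87 + 5/29 → 28/87
merge 6/29 + 20/87 → 38/87
merge 7/29 + 28/87 → 49/87
merge 38/87 + 49/87 → 1
L = 3/29 + 7/29 + 28/87 + 38/87 + 49/87 + 1 = 8/3 ≈ 2.667 bits/symbol.

2.667 bits/symbol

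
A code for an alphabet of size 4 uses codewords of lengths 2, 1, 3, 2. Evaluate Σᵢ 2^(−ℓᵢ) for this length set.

With common denominator 2^3 = 8: Σ 2^(−ℓᵢ) = 2/8 + 4/8 + 1/8 + 2/8 = 9/8 = 1.125.

1.125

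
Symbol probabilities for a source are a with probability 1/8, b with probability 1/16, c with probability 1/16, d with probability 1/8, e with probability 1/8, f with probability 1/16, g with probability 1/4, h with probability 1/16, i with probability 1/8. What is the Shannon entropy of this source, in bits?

Each probability is a power of 1/2, so log₂(1/p) is an integer.
H = Σ p·log₂(1/p) = 1/8·3 + 1/16·4 + 1/16·4 + 1/8·3 + 1/8·3 + 1/16·4 + 1/4·2 + 1/16·4 + 1/8·3 = 3 bits.

3 bits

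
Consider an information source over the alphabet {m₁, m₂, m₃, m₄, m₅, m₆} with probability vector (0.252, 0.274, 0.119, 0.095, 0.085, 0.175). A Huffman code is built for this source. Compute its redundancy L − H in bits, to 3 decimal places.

0.031 bits

Entropy H = −Σ p log₂ p ≈ 2.4433 bits.
Huffman merges: 17/200+19/200→9/50; 119/1000+7/40→147/500; 9/50+63/250→54/125; 137/500+147/500→71/125; 54/125+71/125→1. L = 1237/500 ≈ 2.4740.
L − H = 2.4740 − 2.4433 = 0.031 bits.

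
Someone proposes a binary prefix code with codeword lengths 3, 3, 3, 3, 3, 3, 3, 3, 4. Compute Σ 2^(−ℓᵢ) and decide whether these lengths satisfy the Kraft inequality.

With common denominator 2^4 = 16: Σ 2^(−ℓᵢ) = 2/16 + 2/16 + 2/16 + 2/16 + 2/16 + 2/16 + 2/16 + 2/16 + 1/16 = 17/16 = 1.0625.
Kraft's inequality requires Σ ≤ 1; here Σ = 1.0625 > 1, so no such prefix code exists.

1.0625; no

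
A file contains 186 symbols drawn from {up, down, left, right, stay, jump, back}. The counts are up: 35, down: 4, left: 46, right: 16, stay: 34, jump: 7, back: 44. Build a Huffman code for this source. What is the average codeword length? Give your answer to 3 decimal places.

Probabilities are the counts divided by 186.
Repeatedly combine the two least-probable nodes; the expected code length is the sum of the merged weights.
merge 2/93 + 7/186 → 11/186
merge 11/186 + 8/93 → 9/62
merge 9/62 + 17/93 → 61/186
merge 35/186 + 22/93 → 79/186
merge 23/93 + 61/186 → 107/186
merge 79/186 + 107/186 → 1
L = 11/186 + 9/62 + 61/186 + 79/186 + 107/186 + 1 = 157/62 ≈ 2.532 bits/symbol.

2.532 bits/symbol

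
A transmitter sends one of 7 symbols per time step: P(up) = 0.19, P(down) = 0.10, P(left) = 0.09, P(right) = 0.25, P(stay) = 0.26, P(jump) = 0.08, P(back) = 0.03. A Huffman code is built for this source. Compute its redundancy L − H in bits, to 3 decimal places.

0.051 bits

Entropy H = −Σ p log₂ p ≈ 2.5486 bits.
Huffman merges: 3/100+2/25→11/100; 9/100+1/10→19/100; 11/100+19/100→3/10; 19/100+1/4→11/25; 13/50+3/10→14/25; 11/25+14/25→1. L = 13/5 ≈ 2.6000.
L − H = 2.6000 − 2.5486 = 0.051 bits.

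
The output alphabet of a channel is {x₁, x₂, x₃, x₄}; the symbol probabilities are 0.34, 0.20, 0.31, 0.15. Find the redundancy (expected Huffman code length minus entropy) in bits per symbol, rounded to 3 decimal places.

Entropy H = −Σ p log₂ p ≈ 1.9279 bits.
Huffman merges: 3/20+1/5→7/20; 31/100+17/50→13/20; 7/20+13/20→1. L = 2 ≈ 2.0000.
L − H = 2.0000 − 1.9279 = 0.072 bits.

0.072 bits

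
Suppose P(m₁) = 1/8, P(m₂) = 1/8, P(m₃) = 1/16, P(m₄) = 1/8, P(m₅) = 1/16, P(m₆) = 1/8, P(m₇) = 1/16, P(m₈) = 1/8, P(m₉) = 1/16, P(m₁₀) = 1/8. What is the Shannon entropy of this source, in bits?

3.25 bits

Each probability is a power of 1/2, so log₂(1/p) is an integer.
H = Σ p·log₂(1/p) = 1/8·3 + 1/8·3 + 1/16·4 + 1/8·3 + 1/16·4 + 1/8·3 + 1/16·4 + 1/8·3 + 1/16·4 + 1/8·3 = 3.25 bits.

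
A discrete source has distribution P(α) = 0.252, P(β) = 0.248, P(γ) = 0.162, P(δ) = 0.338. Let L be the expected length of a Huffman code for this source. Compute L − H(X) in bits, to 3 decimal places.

Entropy H = −Σ p log₂ p ≈ 1.9543 bits.
Huffman merges: 81/500+31/125→41/100; 63/250+169/500→59/100; 41/100+59/100→1. L = 2 ≈ 2.0000.
L − H = 2.0000 − 1.9543 = 0.046 bits.

0.046 bits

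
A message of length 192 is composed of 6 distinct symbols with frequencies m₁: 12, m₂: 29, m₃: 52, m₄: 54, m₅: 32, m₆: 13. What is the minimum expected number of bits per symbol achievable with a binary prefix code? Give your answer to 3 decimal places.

2.411 bits/symbol

Probabilities are the counts divided by 192.
Repeatedly combine the two least-probable nodes; the expected code length is the sum of the merged weights.
merge 1/16 + 13/192 → 25/192
merge 25/192 + 29/192 → 9/32
merge 1/6 + 13/48 → 7/16
merge 9/32 + 9/32 → 9/16
merge 7/16 + 9/16 → 1
L = 25/192 + 9/32 + 7/16 + 9/16 + 1 = 463/192 ≈ 2.411 bits/symbol.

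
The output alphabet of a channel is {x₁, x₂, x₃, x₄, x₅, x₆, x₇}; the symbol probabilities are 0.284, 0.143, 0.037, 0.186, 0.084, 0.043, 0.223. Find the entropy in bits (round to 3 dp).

H = −Σ pᵢ log₂ pᵢ.
−0.284·log₂(0.284) = 0.5158
−0.143·log₂(0.143) = 0.4012
−0.037·log₂(0.037) = 0.1760
−0.186·log₂(0.186) = 0.4514
−0.084·log₂(0.084) = 0.3002
−0.043·log₂(0.043) = 0.1952
−0.223·log₂(0.223) = 0.4828
Sum ≈ 2.5225 → 2.522 bits.

2.522 bits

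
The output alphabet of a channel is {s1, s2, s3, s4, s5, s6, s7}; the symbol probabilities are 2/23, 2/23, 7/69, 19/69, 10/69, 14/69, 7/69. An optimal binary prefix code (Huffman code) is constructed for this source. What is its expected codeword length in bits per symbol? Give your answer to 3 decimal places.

Repeatedly combine the two least-probable nodes; the expected code length is the sum of the merged weights.
merge 2/23 + 2/23 → 4/23
merge 7/69 + 7/69 → 14/69
merge 10/69 + 4/23 → 22/69
merge 14/69 + 14/69 → 28/69
merge 19/69 + 22/69 → 41/69
merge 28/69 + 41/69 → 1
L = 4/23 + 14/69 + 22/69 + 28/69 + 41/69 + 1 = 62/23 ≈ 2.696 bits/symbol.

2.696 bits/symbol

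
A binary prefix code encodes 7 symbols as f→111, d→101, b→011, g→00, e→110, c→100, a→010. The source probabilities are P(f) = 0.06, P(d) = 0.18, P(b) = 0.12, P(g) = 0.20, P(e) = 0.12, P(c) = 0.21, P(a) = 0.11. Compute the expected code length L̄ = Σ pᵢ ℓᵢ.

2.8 bits/symbol

L̄ = Σ pᵢ·ℓᵢ = 0.06·3 + 0.18·3 + 0.12·3 + 0.20·2 + 0.12·3 + 0.21·3 + 0.11·3 = 2.8 bits/symbol.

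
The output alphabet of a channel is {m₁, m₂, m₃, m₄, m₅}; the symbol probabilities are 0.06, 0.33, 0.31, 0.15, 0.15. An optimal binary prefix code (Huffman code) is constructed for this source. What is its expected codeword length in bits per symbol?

2.21 bits/symbol

Repeatedly combine the two least-probable nodes; the expected code length is the sum of the merged weights.
merge 3/50 + 3/20 → 21/100
merge 3/20 + 21/100 → 9/25
merge 31/100 + 33/100 → 16/25
merge 9/25 + 16/25 → 1
L = 21/100 + 9/25 + 16/25 + 1 = 221/100 = 2.21 bits/symbol.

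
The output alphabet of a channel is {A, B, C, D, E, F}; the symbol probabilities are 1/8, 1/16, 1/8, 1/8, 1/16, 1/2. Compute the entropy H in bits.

2.125 bits

Each probability is a power of 1/2, so log₂(1/p) is an integer.
H = Σ p·log₂(1/p) = 1/8·3 + 1/16·4 + 1/8·3 + 1/8·3 + 1/16·4 + 1/2·1 = 2.125 bits.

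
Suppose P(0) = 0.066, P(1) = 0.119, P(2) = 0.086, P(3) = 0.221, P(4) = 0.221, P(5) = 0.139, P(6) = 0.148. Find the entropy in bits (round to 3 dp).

2.695 bits

H = −Σ pᵢ log₂ pᵢ.
−0.066·log₂(0.066) = 0.2588
−0.119·log₂(0.119) = 0.3654
−0.086·log₂(0.086) = 0.3044
−0.221·log₂(0.221) = 0.4813
−0.221·log₂(0.221) = 0.4813
−0.139·log₂(0.139) = 0.3957
−0.148·log₂(0.148) = 0.4079
Sum ≈ 2.6949 → 2.695 bits.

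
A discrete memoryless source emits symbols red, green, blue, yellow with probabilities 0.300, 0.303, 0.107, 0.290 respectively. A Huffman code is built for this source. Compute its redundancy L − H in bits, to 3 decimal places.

0.094 bits

Entropy H = −Σ p log₂ p ≈ 1.9059 bits.
Huffman merges: 107/1000+29/100→397/1000; 3/10+303/1000→603/1000; 397/1000+603/1000→1. L = 2 ≈ 2.0000.
L − H = 2.0000 − 1.9059 = 0.094 bits.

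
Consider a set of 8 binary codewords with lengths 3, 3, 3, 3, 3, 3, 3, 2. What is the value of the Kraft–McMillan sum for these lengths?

1.125

With common denominator 2^3 = 8: Σ 2^(−ℓᵢ) = 1/8 + 1/8 + 1/8 + 1/8 + 1/8 + 1/8 + 1/8 + 2/8 = 9/8 = 1.125.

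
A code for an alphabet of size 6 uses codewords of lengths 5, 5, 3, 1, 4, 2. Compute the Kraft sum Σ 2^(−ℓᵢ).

With common denominator 2^5 = 32: Σ 2^(−ℓᵢ) = 1/32 + 1/32 + 4/32 + 16/32 + 2/32 + 8/32 = 32/32 = 1.

1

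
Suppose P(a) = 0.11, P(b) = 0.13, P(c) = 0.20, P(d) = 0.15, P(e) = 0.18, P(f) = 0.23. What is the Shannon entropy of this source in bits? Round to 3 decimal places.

H = −Σ pᵢ log₂ pᵢ.
−0.11·log₂(0.11) = 0.3503
−0.13·log₂(0.13) = 0.3826
−0.20·log₂(0.20) = 0.4644
−0.15·log₂(0.15) = 0.4105
−0.18·log₂(0.18) = 0.4453
−0.23·log₂(0.23) = 0.4877
Sum ≈ 2.5408 → 2.541 bits.

2.541 bits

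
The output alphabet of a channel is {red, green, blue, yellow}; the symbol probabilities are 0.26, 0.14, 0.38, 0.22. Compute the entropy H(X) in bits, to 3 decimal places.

H = −Σ pᵢ log₂ pᵢ.
−0.26·log₂(0.26) = 0.5053
−0.14·log₂(0.14) = 0.3971
−0.38·log₂(0.38) = 0.5305
−0.22·log₂(0.22) = 0.4806
Sum ≈ 1.9134 → 1.913 bits.

1.913 bits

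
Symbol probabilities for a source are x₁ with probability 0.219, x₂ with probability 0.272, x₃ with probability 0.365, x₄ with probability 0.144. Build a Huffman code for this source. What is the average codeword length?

1.998 bits/symbol

Repeatedly combine the two least-probable nodes; the expected code length is the sum of the merged weights.
merge 18/125 + 219/1000 → 363/1000
merge 34/125 + 363/1000 → 127/200
merge 73/200 + 127/200 → 1
L = 363/1000 + 127/200 + 1 = 999/500 = 1.998 bits/symbol.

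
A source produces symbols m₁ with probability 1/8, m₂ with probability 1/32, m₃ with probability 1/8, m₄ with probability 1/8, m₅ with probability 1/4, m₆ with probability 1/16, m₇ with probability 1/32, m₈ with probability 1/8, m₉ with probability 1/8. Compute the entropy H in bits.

Each probability is a power of 1/2, so log₂(1/p) is an integer.
H = Σ p·log₂(1/p) = 1/8·3 + 1/32·5 + 1/8·3 + 1/8·3 + 1/4·2 + 1/16·4 + 1/32·5 + 1/8·3 + 1/8·3 = 2.9375 bits.

2.9375 bits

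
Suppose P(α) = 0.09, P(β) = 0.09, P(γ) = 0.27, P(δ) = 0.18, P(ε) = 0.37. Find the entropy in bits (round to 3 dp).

H = −Σ pᵢ log₂ pᵢ.
−0.09·log₂(0.09) = 0.3127
−0.09·log₂(0.09) = 0.3127
−0.27·log₂(0.27) = 0.5100
−0.18·log₂(0.18) = 0.4453
−0.37·log₂(0.37) = 0.5307
Sum ≈ 2.1114 → 2.111 bits.

2.111 bits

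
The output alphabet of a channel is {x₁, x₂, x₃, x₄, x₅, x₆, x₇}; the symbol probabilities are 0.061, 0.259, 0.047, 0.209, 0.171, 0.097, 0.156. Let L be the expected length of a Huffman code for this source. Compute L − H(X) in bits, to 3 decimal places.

Entropy H = −Σ p log₂ p ≈ 2.6106 bits.
Huffman merges: 47/1000+61/1000→27/250; 97/1000+27/250→41/200; 39/250+171/1000→327/1000; 41/200+209/1000→207/500; 259/1000+327/1000→293/500; 207/500+293/500→1. L = 66/25 ≈ 2.6400.
L − H = 2.6400 − 2.6106 = 0.029 bits.

0.029 bits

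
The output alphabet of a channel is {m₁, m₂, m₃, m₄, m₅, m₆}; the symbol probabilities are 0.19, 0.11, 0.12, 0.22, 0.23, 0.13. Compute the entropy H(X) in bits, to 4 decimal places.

2.5235 bits

H = −Σ pᵢ log₂ pᵢ.
−0.19·log₂(0.19) = 0.4552
−0.11·log₂(0.11) = 0.3503
−0.12·log₂(0.12) = 0.3671
−0.22·log₂(0.22) = 0.4806
−0.23·log₂(0.23) = 0.4877
−0.13·log₂(0.13) = 0.3826
Sum ≈ 2.5235 → 2.5235 bits.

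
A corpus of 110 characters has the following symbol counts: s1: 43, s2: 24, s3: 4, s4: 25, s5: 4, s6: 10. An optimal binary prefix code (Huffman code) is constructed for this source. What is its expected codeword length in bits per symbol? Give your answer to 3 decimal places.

Probabilities are the counts divided by 110.
Repeatedly combine the two least-probable nodes; the expected code length is the sum of the merged weights.
merge 2/55 + 2/55 → 4/55
merge 4/55 + 1/11 → 9/55
merge 9/55 + 12/55 → 21/55
merge 5/22 + 21/55 → 67/110
merge 43/110 + 67/110 → 1
L = 4/55 + 9/55 + 21/55 + 67/110 + 1 = 49/22 ≈ 2.227 bits/symbol.

2.227 bits/symbol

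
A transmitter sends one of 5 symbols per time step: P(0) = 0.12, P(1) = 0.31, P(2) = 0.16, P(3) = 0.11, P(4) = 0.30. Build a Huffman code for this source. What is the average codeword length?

Repeatedly combine the two least-probable nodes; the expected code length is the sum of the merged weights.
merge 11/100 + 3/25 → 23/100
merge 4/25 + 23/100 → 39/100
merge 3/10 + 31/100 → 61/100
merge 39/100 + 61/100 → 1
L = 23/100 + 39/100 + 61/100 + 1 = 223/100 = 2.23 bits/symbol.

2.23 bits/symbol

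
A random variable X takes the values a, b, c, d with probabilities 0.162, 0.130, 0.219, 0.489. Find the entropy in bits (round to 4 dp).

H = −Σ pᵢ log₂ pᵢ.
−0.162·log₂(0.162) = 0.4254
−0.130·log₂(0.130) = 0.3826
−0.219·log₂(0.219) = 0.4798
−0.489·log₂(0.489) = 0.5047
Sum ≈ 1.7926 → 1.7926 bits.

1.7926 bits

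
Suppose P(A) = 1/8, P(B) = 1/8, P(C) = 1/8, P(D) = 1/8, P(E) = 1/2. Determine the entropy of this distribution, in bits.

Each probability is a power of 1/2, so log₂(1/p) is an integer.
H = Σ p·log₂(1/p) = 1/8·3 + 1/8·3 + 1/8·3 + 1/8·3 + 1/2·1 = 2 bits.

2 bits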